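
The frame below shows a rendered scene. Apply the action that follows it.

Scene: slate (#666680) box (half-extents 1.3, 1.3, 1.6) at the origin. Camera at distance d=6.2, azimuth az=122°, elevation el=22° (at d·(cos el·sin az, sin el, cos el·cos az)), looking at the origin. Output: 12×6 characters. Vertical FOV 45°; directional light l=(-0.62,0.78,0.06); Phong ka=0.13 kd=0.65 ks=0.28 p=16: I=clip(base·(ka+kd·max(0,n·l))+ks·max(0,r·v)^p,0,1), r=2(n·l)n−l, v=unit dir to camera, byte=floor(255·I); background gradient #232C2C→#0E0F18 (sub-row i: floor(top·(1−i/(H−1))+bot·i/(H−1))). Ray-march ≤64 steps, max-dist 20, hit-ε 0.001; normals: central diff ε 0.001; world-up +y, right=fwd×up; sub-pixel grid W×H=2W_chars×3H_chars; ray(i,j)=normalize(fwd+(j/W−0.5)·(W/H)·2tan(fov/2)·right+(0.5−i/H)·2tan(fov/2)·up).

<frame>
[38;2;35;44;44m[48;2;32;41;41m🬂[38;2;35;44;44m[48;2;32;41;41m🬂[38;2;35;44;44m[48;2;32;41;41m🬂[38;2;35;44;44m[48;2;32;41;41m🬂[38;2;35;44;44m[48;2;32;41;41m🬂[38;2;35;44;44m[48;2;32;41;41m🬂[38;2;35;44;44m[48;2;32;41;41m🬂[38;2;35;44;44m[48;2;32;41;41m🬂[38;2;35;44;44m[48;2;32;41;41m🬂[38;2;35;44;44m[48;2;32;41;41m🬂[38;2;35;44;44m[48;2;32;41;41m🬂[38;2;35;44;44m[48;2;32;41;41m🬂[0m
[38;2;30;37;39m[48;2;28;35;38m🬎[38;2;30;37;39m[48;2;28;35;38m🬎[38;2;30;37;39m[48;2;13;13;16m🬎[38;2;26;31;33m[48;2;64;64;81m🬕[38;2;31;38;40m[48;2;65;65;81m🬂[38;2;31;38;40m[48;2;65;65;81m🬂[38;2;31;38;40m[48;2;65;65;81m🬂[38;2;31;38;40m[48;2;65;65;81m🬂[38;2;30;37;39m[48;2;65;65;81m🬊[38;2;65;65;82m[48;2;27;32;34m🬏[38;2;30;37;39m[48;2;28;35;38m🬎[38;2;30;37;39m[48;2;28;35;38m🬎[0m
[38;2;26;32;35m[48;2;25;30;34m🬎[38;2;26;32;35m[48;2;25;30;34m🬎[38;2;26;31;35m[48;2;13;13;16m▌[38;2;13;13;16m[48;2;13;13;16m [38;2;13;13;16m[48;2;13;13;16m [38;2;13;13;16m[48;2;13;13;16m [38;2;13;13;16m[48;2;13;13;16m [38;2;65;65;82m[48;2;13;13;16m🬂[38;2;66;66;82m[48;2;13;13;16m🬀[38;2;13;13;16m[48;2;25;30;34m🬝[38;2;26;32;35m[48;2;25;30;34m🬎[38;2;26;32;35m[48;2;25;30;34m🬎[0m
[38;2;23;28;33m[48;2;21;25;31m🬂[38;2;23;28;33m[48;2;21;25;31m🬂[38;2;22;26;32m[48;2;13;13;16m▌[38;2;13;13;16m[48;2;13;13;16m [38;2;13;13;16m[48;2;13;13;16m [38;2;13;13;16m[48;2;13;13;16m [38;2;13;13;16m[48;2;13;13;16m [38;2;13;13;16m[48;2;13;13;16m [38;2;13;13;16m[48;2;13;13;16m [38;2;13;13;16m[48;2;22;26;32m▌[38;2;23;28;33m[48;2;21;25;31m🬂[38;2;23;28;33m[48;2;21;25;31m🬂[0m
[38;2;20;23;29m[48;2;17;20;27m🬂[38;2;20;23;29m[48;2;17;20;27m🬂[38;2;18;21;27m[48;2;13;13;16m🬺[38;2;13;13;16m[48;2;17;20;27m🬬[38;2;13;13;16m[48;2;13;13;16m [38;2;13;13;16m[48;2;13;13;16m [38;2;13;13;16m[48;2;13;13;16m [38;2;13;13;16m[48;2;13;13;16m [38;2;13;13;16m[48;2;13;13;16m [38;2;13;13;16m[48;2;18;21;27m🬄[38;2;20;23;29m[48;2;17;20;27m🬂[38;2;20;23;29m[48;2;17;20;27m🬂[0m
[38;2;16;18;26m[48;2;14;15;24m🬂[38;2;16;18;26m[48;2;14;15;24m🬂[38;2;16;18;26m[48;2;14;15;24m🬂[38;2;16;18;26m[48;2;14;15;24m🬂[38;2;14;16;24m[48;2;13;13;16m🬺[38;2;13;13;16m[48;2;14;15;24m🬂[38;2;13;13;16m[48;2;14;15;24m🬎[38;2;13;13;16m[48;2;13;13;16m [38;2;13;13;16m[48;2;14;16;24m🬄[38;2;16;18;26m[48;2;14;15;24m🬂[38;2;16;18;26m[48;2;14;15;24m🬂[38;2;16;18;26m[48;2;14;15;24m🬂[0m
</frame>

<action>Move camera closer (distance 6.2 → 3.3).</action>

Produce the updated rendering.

<frame>
[38;2;13;13;16m[48;2;13;13;16m [38;2;13;13;16m[48;2;13;13;16m [38;2;13;13;16m[48;2;13;13;16m [38;2;13;13;16m[48;2;13;13;16m [38;2;13;13;16m[48;2;13;13;16m [38;2;13;13;16m[48;2;13;13;16m [38;2;13;13;16m[48;2;13;13;16m [38;2;13;13;16m[48;2;13;13;16m [38;2;13;13;16m[48;2;13;13;16m [38;2;13;13;16m[48;2;13;13;16m [38;2;13;13;16m[48;2;13;13;16m [38;2;13;13;16m[48;2;13;13;16m [0m
[38;2;13;13;16m[48;2;13;13;16m [38;2;13;13;16m[48;2;13;13;16m [38;2;13;13;16m[48;2;13;13;16m [38;2;13;13;16m[48;2;13;13;16m [38;2;13;13;16m[48;2;13;13;16m [38;2;13;13;16m[48;2;13;13;16m [38;2;13;13;16m[48;2;13;13;16m [38;2;13;13;16m[48;2;13;13;16m [38;2;13;13;16m[48;2;13;13;16m [38;2;13;13;16m[48;2;13;13;16m [38;2;13;13;16m[48;2;13;13;16m [38;2;13;13;16m[48;2;13;13;16m [0m
[38;2;13;13;16m[48;2;13;13;16m [38;2;13;13;16m[48;2;13;13;16m [38;2;13;13;16m[48;2;13;13;16m [38;2;13;13;16m[48;2;13;13;16m [38;2;13;13;16m[48;2;13;13;16m [38;2;13;13;16m[48;2;13;13;16m [38;2;13;13;16m[48;2;13;13;16m [38;2;13;13;16m[48;2;13;13;16m [38;2;13;13;16m[48;2;13;13;16m [38;2;13;13;16m[48;2;13;13;16m [38;2;13;13;16m[48;2;13;13;16m [38;2;13;13;16m[48;2;13;13;16m [0m
[38;2;13;13;16m[48;2;13;13;16m [38;2;13;13;16m[48;2;13;13;16m [38;2;13;13;16m[48;2;13;13;16m [38;2;13;13;16m[48;2;13;13;16m [38;2;13;13;16m[48;2;13;13;16m [38;2;13;13;16m[48;2;13;13;16m [38;2;13;13;16m[48;2;13;13;16m [38;2;13;13;16m[48;2;13;13;16m [38;2;13;13;16m[48;2;13;13;16m [38;2;13;13;16m[48;2;13;13;16m [38;2;13;13;16m[48;2;13;13;16m [38;2;13;13;16m[48;2;13;13;16m [0m
[38;2;13;13;16m[48;2;13;13;16m [38;2;13;13;16m[48;2;13;13;16m [38;2;13;13;16m[48;2;13;13;16m [38;2;13;13;16m[48;2;13;13;16m [38;2;13;13;16m[48;2;13;13;16m [38;2;13;13;16m[48;2;13;13;16m [38;2;13;13;16m[48;2;13;13;16m [38;2;13;13;16m[48;2;13;13;16m [38;2;13;13;16m[48;2;13;13;16m [38;2;13;13;16m[48;2;13;13;16m [38;2;13;13;16m[48;2;13;13;16m [38;2;13;13;16m[48;2;13;13;16m [0m
[38;2;13;13;16m[48;2;13;13;16m [38;2;13;13;16m[48;2;13;13;16m [38;2;13;13;16m[48;2;13;13;16m [38;2;13;13;16m[48;2;13;13;16m [38;2;13;13;16m[48;2;13;13;16m [38;2;13;13;16m[48;2;13;13;16m [38;2;13;13;16m[48;2;13;13;16m [38;2;13;13;16m[48;2;13;13;16m [38;2;13;13;16m[48;2;13;13;16m [38;2;13;13;16m[48;2;13;13;16m [38;2;13;13;16m[48;2;13;13;16m [38;2;13;13;16m[48;2;15;16;25m▌[0m
</frame>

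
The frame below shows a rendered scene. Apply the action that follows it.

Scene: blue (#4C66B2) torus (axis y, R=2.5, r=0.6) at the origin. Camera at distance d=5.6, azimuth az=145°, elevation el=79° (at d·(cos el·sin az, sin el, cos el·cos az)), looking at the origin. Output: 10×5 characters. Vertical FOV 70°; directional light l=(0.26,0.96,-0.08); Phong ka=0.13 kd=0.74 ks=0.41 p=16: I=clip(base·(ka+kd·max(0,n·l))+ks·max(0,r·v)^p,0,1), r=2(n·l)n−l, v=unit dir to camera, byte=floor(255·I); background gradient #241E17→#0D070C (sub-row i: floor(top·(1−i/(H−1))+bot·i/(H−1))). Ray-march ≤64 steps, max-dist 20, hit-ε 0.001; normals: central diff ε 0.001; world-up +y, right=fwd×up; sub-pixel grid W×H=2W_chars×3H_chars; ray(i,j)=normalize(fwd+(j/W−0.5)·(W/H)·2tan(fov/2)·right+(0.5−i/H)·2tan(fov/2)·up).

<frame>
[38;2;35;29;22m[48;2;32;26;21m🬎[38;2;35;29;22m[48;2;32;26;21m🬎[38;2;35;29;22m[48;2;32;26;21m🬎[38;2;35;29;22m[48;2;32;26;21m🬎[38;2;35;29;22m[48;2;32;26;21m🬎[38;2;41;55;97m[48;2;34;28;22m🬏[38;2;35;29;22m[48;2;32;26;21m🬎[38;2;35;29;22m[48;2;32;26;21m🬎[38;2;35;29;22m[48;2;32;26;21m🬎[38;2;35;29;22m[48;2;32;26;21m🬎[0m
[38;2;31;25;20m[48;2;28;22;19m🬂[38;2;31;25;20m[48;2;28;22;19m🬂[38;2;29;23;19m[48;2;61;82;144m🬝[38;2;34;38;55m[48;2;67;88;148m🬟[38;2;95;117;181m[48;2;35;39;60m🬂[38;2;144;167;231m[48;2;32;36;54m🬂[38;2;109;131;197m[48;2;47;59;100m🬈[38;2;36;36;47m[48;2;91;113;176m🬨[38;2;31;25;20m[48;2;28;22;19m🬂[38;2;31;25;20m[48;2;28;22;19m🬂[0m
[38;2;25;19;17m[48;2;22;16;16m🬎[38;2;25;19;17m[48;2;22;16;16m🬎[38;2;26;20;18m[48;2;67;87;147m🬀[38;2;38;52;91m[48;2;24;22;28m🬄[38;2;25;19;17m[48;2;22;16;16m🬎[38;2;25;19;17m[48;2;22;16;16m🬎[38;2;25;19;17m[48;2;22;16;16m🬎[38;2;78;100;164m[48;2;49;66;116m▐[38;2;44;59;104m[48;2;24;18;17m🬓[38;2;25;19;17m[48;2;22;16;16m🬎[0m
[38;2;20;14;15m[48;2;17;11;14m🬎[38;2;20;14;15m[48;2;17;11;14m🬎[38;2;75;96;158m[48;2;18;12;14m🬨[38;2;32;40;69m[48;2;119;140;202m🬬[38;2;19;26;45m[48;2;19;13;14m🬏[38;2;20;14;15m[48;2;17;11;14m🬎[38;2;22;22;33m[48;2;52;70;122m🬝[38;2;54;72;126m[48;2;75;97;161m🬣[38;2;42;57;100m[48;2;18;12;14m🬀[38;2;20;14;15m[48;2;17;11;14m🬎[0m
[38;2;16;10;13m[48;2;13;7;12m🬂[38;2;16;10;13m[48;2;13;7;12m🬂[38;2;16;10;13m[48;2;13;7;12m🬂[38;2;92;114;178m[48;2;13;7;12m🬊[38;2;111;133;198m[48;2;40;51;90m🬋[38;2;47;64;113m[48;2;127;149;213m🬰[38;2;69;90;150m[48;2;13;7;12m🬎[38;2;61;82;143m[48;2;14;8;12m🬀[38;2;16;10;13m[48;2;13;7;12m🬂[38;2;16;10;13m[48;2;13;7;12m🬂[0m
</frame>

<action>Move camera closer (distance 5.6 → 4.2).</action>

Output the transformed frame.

<frame>
[38;2;35;29;22m[48;2;32;26;21m🬎[38;2;35;29;22m[48;2;32;26;21m🬎[38;2;34;28;22m[48;2;57;76;133m🬝[38;2;35;29;22m[48;2;73;95;156m🬆[38;2;36;30;23m[48;2;68;89;151m🬂[38;2;36;30;23m[48;2;66;87;149m🬂[38;2;42;45;59m[48;2;107;130;193m🬊[38;2;35;29;22m[48;2;57;77;135m🬎[38;2;35;29;22m[48;2;32;26;21m🬎[38;2;35;29;22m[48;2;32;26;21m🬎[0m
[38;2;31;25;20m[48;2;28;22;19m🬂[38;2;29;23;19m[48;2;59;79;138m🬕[38;2;65;86;146m[48;2;42;57;100m🬝[38;2;52;69;118m[48;2;20;22;33m🬆[38;2;35;46;82m[48;2;28;22;19m🬂[38;2;31;42;74m[48;2;28;22;19m🬂[38;2;51;69;120m[48;2;28;26;32m🬂[38;2;125;147;211m[48;2;51;69;120m🬈[38;2;37;41;61m[48;2;71;92;154m🬉[38;2;31;25;20m[48;2;28;22;19m🬂[0m
[38;2;25;19;17m[48;2;22;16;16m🬎[38;2;26;20;18m[48;2;74;95;157m🬀[38;2;46;62;108m[48;2;17;23;40m▌[38;2;25;19;17m[48;2;22;16;16m🬎[38;2;25;19;17m[48;2;22;16;16m🬎[38;2;25;19;17m[48;2;22;16;16m🬎[38;2;25;19;17m[48;2;22;16;16m🬎[38;2;38;51;90m[48;2;24;22;28m🬉[38;2;56;75;131m[48;2;72;94;157m🬓[38;2;56;76;132m[48;2;24;18;17m🬓[0m
[38;2;20;14;15m[48;2;17;11;14m🬎[38;2;92;113;176m[48;2;60;82;143m▐[38;2;18;24;43m[48;2;47;63;109m🬉[38;2;19;13;14m[48;2;9;13;23m🬬[38;2;20;14;15m[48;2;17;11;14m🬎[38;2;20;14;15m[48;2;17;11;14m🬎[38;2;20;14;15m[48;2;17;11;14m🬎[38;2;20;19;27m[48;2;38;52;91m▌[38;2;56;76;132m[48;2;70;91;155m🬄[38;2;52;70;122m[48;2;19;13;14m▌[0m
[38;2;16;10;13m[48;2;13;7;12m🬂[38;2;62;83;146m[48;2;14;8;12m🬉[38;2;124;145;205m[48;2;65;86;147m🬈[38;2;39;53;91m[48;2;154;175;236m🬬[38;2;20;21;34m[48;2;48;65;114m🬎[38;2;17;18;29m[48;2;47;63;110m🬎[38;2;23;27;47m[48;2;55;73;125m🬆[38;2;52;69;121m[48;2;83;104;167m🬆[38;2;61;81;140m[48;2;13;7;12m🬝[38;2;16;10;13m[48;2;13;7;12m🬂[0m
</frame>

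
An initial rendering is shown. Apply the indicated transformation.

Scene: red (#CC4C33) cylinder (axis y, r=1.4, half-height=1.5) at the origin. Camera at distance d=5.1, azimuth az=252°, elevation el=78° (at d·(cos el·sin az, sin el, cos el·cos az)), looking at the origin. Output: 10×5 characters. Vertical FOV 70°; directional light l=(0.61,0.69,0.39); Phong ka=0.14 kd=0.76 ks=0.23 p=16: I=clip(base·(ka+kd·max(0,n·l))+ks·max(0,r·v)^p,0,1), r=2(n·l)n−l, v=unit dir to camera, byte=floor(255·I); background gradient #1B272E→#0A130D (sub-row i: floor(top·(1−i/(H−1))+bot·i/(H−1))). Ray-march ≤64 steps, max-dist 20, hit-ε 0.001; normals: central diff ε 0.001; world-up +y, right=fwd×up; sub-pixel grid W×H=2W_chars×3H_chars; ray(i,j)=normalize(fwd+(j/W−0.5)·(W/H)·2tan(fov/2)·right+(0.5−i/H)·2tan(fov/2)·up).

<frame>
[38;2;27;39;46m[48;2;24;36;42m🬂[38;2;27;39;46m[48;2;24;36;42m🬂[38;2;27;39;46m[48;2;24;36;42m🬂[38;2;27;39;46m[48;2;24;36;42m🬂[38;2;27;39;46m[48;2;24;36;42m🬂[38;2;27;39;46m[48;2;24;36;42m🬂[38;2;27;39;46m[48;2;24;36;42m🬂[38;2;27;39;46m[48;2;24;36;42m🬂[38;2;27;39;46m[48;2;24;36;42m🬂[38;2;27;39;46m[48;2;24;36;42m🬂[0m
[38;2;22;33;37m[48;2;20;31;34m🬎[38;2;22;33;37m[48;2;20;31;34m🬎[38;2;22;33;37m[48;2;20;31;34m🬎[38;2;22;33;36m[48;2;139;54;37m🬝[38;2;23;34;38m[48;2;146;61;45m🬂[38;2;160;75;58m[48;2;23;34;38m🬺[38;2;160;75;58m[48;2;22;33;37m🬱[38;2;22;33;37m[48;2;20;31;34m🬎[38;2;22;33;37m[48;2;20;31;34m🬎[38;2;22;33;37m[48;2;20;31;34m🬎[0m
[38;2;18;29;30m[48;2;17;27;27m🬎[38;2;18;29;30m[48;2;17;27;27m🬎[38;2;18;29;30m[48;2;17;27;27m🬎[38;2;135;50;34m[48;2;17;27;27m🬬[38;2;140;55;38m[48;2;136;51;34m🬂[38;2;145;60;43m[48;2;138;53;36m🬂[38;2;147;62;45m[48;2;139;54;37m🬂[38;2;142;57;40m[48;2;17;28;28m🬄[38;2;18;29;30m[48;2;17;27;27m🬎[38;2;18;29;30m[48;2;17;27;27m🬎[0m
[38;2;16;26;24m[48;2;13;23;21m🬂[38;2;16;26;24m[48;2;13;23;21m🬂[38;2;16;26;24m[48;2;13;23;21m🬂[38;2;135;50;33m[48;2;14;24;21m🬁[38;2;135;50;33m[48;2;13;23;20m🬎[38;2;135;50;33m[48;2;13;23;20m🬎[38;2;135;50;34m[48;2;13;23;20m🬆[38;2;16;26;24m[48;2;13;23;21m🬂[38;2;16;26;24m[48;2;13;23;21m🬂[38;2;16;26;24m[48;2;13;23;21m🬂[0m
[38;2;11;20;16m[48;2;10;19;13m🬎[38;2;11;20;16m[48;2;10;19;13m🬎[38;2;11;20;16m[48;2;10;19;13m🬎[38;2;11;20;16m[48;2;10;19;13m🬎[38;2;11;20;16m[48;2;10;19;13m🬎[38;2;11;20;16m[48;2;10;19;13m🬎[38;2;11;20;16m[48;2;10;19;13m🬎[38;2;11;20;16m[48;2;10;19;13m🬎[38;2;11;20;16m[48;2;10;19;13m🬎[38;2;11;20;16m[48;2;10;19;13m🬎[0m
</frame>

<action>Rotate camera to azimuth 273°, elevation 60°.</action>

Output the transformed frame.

<frame>
[38;2;27;39;46m[48;2;24;36;42m🬂[38;2;27;39;46m[48;2;24;36;42m🬂[38;2;27;39;46m[48;2;24;36;42m🬂[38;2;27;39;46m[48;2;24;36;42m🬂[38;2;27;39;46m[48;2;24;36;42m🬂[38;2;27;39;46m[48;2;24;36;42m🬂[38;2;27;39;46m[48;2;24;36;42m🬂[38;2;27;39;46m[48;2;24;36;42m🬂[38;2;27;39;46m[48;2;24;36;42m🬂[38;2;27;39;46m[48;2;24;36;42m🬂[0m
[38;2;22;33;37m[48;2;20;31;34m🬎[38;2;22;33;37m[48;2;20;31;34m🬎[38;2;22;33;37m[48;2;20;31;34m🬎[38;2;136;51;34m[48;2;22;33;36m🬦[38;2;23;34;38m[48;2;138;53;37m🬀[38;2;146;61;45m[48;2;155;70;54m🬕[38;2;23;34;38m[48;2;172;87;71m🬂[38;2;22;33;37m[48;2;20;31;34m🬎[38;2;22;33;37m[48;2;20;31;34m🬎[38;2;22;33;37m[48;2;20;31;34m🬎[0m
[38;2;18;29;30m[48;2;17;27;27m🬎[38;2;18;29;30m[48;2;17;27;27m🬎[38;2;18;29;30m[48;2;17;27;27m🬎[38;2;135;50;34m[48;2;17;28;28m🬨[38;2;140;55;38m[48;2;136;51;35m▐[38;2;156;71;54m[48;2;146;61;44m🬉[38;2;179;94;77m[48;2;165;80;63m🬉[38;2;190;105;88m[48;2;17;28;28m🬀[38;2;18;29;30m[48;2;17;27;27m🬎[38;2;18;29;30m[48;2;17;27;27m🬎[0m
[38;2;16;26;24m[48;2;13;23;21m🬂[38;2;16;26;24m[48;2;13;23;21m🬂[38;2;16;26;24m[48;2;13;23;21m🬂[38;2;16;26;24m[48;2;13;23;21m🬂[38;2;28;10;7m[48;2;13;23;20m🬎[38;2;140;55;39m[48;2;25;12;9m🬀[38;2;28;10;7m[48;2;14;24;21m🬄[38;2;16;26;24m[48;2;13;23;21m🬂[38;2;16;26;24m[48;2;13;23;21m🬂[38;2;16;26;24m[48;2;13;23;21m🬂[0m
[38;2;11;20;16m[48;2;10;19;13m🬎[38;2;11;20;16m[48;2;10;19;13m🬎[38;2;11;20;16m[48;2;10;19;13m🬎[38;2;11;20;16m[48;2;10;19;13m🬎[38;2;11;20;16m[48;2;10;19;13m🬎[38;2;11;20;16m[48;2;10;19;13m🬎[38;2;11;20;16m[48;2;10;19;13m🬎[38;2;11;20;16m[48;2;10;19;13m🬎[38;2;11;20;16m[48;2;10;19;13m🬎[38;2;11;20;16m[48;2;10;19;13m🬎[0m
</frame>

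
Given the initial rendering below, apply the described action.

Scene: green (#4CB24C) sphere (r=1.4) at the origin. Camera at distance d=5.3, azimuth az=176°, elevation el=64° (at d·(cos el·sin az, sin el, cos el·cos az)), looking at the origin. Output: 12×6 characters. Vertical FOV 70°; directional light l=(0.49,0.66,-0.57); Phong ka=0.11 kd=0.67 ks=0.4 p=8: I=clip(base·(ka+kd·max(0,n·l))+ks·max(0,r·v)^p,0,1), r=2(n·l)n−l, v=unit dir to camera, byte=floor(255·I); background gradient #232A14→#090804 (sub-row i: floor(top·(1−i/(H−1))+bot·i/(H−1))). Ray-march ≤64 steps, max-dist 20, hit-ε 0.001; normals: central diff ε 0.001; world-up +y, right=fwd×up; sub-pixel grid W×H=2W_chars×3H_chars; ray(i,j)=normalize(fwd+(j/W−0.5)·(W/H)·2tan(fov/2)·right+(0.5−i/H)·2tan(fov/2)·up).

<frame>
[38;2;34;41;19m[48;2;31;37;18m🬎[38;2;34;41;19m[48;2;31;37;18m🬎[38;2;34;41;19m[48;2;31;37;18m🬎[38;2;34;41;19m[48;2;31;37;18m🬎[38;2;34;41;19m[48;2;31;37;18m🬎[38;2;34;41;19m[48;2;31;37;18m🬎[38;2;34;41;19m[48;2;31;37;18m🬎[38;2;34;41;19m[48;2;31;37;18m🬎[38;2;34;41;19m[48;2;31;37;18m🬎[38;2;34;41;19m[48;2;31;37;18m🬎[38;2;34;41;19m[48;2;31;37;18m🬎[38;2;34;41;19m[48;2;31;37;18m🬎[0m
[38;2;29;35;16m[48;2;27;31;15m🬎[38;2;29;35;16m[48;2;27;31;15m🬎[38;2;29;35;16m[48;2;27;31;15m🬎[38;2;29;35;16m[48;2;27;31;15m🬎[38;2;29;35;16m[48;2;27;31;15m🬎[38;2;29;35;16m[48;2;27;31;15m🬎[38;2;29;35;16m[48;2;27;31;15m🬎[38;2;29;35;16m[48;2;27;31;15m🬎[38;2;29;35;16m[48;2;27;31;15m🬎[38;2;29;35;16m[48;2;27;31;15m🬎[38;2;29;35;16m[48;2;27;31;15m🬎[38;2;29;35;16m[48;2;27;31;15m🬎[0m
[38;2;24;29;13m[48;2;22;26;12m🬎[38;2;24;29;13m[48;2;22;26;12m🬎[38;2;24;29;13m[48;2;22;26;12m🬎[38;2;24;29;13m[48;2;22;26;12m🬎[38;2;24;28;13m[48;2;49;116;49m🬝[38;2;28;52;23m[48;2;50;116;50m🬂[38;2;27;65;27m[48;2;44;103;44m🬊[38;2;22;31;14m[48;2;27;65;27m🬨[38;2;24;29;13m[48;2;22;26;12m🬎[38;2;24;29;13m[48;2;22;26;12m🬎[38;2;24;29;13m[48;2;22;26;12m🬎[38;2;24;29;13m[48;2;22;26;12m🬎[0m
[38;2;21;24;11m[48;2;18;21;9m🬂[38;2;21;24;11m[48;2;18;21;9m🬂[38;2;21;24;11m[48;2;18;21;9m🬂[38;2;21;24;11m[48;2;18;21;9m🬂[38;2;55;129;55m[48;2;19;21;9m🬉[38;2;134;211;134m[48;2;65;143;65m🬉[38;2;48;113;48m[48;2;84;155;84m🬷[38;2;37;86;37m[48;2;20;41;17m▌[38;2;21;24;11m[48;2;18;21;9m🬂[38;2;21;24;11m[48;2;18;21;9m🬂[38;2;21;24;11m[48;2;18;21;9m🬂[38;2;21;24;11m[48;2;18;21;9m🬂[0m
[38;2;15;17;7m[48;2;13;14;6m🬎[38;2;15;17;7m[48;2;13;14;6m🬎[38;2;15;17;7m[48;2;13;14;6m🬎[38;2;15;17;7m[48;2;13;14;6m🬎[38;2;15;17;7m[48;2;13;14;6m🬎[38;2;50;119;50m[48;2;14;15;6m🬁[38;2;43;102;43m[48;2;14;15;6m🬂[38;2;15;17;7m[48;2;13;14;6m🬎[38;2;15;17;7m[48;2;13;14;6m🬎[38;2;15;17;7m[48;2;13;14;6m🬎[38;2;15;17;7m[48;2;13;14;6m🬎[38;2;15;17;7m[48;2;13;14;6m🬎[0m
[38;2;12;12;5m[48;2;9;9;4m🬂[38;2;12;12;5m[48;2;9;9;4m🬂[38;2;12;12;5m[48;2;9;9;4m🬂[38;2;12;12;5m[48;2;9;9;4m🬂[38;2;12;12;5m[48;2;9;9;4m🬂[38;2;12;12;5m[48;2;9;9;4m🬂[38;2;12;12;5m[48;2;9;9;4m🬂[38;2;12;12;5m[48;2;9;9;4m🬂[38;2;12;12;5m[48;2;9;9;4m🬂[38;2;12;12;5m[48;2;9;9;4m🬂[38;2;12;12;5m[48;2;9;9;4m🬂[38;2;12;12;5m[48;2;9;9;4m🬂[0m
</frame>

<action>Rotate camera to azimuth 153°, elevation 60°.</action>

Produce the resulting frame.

<frame>
[38;2;34;41;19m[48;2;31;37;18m🬎[38;2;34;41;19m[48;2;31;37;18m🬎[38;2;34;41;19m[48;2;31;37;18m🬎[38;2;34;41;19m[48;2;31;37;18m🬎[38;2;34;41;19m[48;2;31;37;18m🬎[38;2;34;41;19m[48;2;31;37;18m🬎[38;2;34;41;19m[48;2;31;37;18m🬎[38;2;34;41;19m[48;2;31;37;18m🬎[38;2;34;41;19m[48;2;31;37;18m🬎[38;2;34;41;19m[48;2;31;37;18m🬎[38;2;34;41;19m[48;2;31;37;18m🬎[38;2;34;41;19m[48;2;31;37;18m🬎[0m
[38;2;29;35;16m[48;2;27;31;15m🬎[38;2;29;35;16m[48;2;27;31;15m🬎[38;2;29;35;16m[48;2;27;31;15m🬎[38;2;29;35;16m[48;2;27;31;15m🬎[38;2;29;35;16m[48;2;27;31;15m🬎[38;2;29;35;16m[48;2;27;31;15m🬎[38;2;29;35;16m[48;2;27;31;15m🬎[38;2;29;35;16m[48;2;27;31;15m🬎[38;2;29;35;16m[48;2;27;31;15m🬎[38;2;29;35;16m[48;2;27;31;15m🬎[38;2;29;35;16m[48;2;27;31;15m🬎[38;2;29;35;16m[48;2;27;31;15m🬎[0m
[38;2;24;29;13m[48;2;22;26;12m🬎[38;2;24;29;13m[48;2;22;26;12m🬎[38;2;24;29;13m[48;2;22;26;12m🬎[38;2;24;29;13m[48;2;22;26;12m🬎[38;2;24;28;13m[48;2;41;96;41m🬝[38;2;27;49;21m[48;2;47;110;47m🬂[38;2;27;64;27m[48;2;46;108;46m🬂[38;2;24;29;13m[48;2;33;79;33m🬊[38;2;24;29;13m[48;2;22;26;12m🬎[38;2;24;29;13m[48;2;22;26;12m🬎[38;2;24;29;13m[48;2;22;26;12m🬎[38;2;24;29;13m[48;2;22;26;12m🬎[0m
[38;2;21;24;11m[48;2;18;21;9m🬂[38;2;21;24;11m[48;2;18;21;9m🬂[38;2;21;24;11m[48;2;18;21;9m🬂[38;2;21;24;11m[48;2;18;21;9m🬂[38;2;47;113;47m[48;2;19;21;9m🬉[38;2;106;183;106m[48;2;57;133;57m🬉[38;2;125;201;125m[48;2;60;134;60m🬄[38;2;41;99;41m[48;2;18;20;9m🬝[38;2;21;24;11m[48;2;18;21;9m🬂[38;2;21;24;11m[48;2;18;21;9m🬂[38;2;21;24;11m[48;2;18;21;9m🬂[38;2;21;24;11m[48;2;18;21;9m🬂[0m
[38;2;15;17;7m[48;2;13;14;6m🬎[38;2;15;17;7m[48;2;13;14;6m🬎[38;2;15;17;7m[48;2;13;14;6m🬎[38;2;15;17;7m[48;2;13;14;6m🬎[38;2;15;17;7m[48;2;13;14;6m🬎[38;2;52;121;52m[48;2;14;15;6m🬁[38;2;49;116;49m[48;2;14;15;6m🬂[38;2;15;17;7m[48;2;13;14;6m🬎[38;2;15;17;7m[48;2;13;14;6m🬎[38;2;15;17;7m[48;2;13;14;6m🬎[38;2;15;17;7m[48;2;13;14;6m🬎[38;2;15;17;7m[48;2;13;14;6m🬎[0m
[38;2;12;12;5m[48;2;9;9;4m🬂[38;2;12;12;5m[48;2;9;9;4m🬂[38;2;12;12;5m[48;2;9;9;4m🬂[38;2;12;12;5m[48;2;9;9;4m🬂[38;2;12;12;5m[48;2;9;9;4m🬂[38;2;12;12;5m[48;2;9;9;4m🬂[38;2;12;12;5m[48;2;9;9;4m🬂[38;2;12;12;5m[48;2;9;9;4m🬂[38;2;12;12;5m[48;2;9;9;4m🬂[38;2;12;12;5m[48;2;9;9;4m🬂[38;2;12;12;5m[48;2;9;9;4m🬂[38;2;12;12;5m[48;2;9;9;4m🬂[0m
</frame>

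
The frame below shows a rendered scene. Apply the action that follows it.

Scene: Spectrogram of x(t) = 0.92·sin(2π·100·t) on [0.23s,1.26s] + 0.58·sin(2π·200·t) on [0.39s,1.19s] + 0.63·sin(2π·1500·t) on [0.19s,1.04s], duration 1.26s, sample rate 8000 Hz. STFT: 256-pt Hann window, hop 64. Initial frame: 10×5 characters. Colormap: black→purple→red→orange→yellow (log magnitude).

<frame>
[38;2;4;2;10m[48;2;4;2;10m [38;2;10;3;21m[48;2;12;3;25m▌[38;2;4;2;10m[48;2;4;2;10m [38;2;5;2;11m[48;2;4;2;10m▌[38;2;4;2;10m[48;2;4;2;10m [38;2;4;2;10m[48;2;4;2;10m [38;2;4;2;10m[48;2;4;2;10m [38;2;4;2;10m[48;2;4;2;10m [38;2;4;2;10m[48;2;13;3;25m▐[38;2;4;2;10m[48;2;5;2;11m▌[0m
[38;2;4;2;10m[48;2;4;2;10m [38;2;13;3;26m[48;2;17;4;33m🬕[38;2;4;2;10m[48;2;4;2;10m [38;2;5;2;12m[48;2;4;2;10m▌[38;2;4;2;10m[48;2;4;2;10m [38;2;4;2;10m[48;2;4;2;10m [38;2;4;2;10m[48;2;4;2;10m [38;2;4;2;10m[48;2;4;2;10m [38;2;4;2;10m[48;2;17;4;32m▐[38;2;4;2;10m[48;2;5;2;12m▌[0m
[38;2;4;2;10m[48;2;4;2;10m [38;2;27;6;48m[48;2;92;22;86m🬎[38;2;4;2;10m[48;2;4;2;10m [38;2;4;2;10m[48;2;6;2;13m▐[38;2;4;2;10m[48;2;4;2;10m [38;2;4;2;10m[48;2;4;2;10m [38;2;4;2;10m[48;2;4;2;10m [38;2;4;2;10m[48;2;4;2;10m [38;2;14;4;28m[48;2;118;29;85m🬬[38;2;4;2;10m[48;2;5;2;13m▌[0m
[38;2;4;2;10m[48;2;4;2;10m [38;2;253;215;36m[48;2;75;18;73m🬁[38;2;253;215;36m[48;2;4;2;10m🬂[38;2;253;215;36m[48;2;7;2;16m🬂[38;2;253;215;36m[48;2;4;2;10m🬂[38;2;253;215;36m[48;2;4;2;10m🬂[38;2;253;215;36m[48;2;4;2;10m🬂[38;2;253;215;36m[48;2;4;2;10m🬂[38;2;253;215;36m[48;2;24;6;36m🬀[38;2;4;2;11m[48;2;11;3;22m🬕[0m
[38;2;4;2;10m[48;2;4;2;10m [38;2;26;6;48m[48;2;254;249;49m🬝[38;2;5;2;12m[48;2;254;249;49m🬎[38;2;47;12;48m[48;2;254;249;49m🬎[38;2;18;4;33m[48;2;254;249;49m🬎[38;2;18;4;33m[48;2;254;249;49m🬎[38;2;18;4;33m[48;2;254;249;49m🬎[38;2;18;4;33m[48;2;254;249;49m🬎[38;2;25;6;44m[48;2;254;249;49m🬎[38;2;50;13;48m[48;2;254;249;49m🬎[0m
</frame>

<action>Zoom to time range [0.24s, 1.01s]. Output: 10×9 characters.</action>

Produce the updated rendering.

<frame>
[38;2;4;2;10m[48;2;4;2;10m [38;2;4;2;10m[48;2;5;2;11m▌[38;2;4;2;10m[48;2;4;2;10m [38;2;4;2;10m[48;2;4;2;10m [38;2;4;2;10m[48;2;4;2;10m [38;2;4;2;10m[48;2;4;2;10m [38;2;4;2;10m[48;2;4;2;10m [38;2;4;2;10m[48;2;4;2;10m [38;2;4;2;10m[48;2;4;2;10m [38;2;4;2;10m[48;2;4;2;10m [0m
[38;2;4;2;10m[48;2;4;2;10m [38;2;4;2;10m[48;2;5;2;11m▌[38;2;4;2;10m[48;2;4;2;10m [38;2;4;2;10m[48;2;4;2;10m [38;2;4;2;10m[48;2;4;2;10m [38;2;4;2;10m[48;2;4;2;10m [38;2;4;2;10m[48;2;4;2;10m [38;2;4;2;10m[48;2;4;2;10m [38;2;4;2;10m[48;2;4;2;10m [38;2;4;2;10m[48;2;4;2;10m [0m
[38;2;4;2;10m[48;2;4;2;10m [38;2;4;2;10m[48;2;5;2;12m▌[38;2;4;2;10m[48;2;4;2;10m [38;2;4;2;10m[48;2;4;2;10m [38;2;4;2;10m[48;2;4;2;10m [38;2;4;2;10m[48;2;4;2;10m [38;2;4;2;10m[48;2;4;2;10m [38;2;4;2;10m[48;2;4;2;10m [38;2;4;2;10m[48;2;4;2;10m [38;2;4;2;10m[48;2;4;2;10m [0m
[38;2;4;2;10m[48;2;4;2;10m [38;2;4;2;10m[48;2;5;2;12m▌[38;2;4;2;10m[48;2;4;2;10m [38;2;4;2;10m[48;2;4;2;10m [38;2;4;2;10m[48;2;4;2;10m [38;2;4;2;10m[48;2;4;2;10m [38;2;4;2;10m[48;2;4;2;10m [38;2;4;2;10m[48;2;4;2;10m [38;2;4;2;10m[48;2;4;2;10m [38;2;4;2;10m[48;2;4;2;10m [0m
[38;2;4;2;10m[48;2;4;2;10m [38;2;4;2;10m[48;2;5;2;13m▌[38;2;4;2;11m[48;2;4;2;10m▌[38;2;4;2;10m[48;2;4;2;10m [38;2;4;2;10m[48;2;4;2;10m [38;2;4;2;10m[48;2;4;2;10m [38;2;4;2;10m[48;2;4;2;10m [38;2;4;2;10m[48;2;4;2;10m [38;2;4;2;10m[48;2;4;2;10m [38;2;4;2;10m[48;2;4;2;10m [0m
[38;2;4;2;10m[48;2;251;183;23m🬂[38;2;5;2;12m[48;2;251;183;23m🬂[38;2;4;2;10m[48;2;251;183;23m🬂[38;2;4;2;10m[48;2;251;183;23m🬂[38;2;4;2;10m[48;2;251;183;23m🬂[38;2;4;2;10m[48;2;251;183;23m🬂[38;2;4;2;10m[48;2;251;183;23m🬂[38;2;4;2;10m[48;2;251;183;23m🬂[38;2;4;2;10m[48;2;251;183;23m🬂[38;2;4;2;10m[48;2;251;183;23m🬂[0m
[38;2;4;2;10m[48;2;4;2;10m [38;2;4;2;10m[48;2;10;3;20m▌[38;2;4;2;10m[48;2;6;2;13m🬨[38;2;4;2;10m[48;2;4;2;10m [38;2;4;2;10m[48;2;4;2;10m [38;2;4;2;10m[48;2;4;2;10m [38;2;4;2;10m[48;2;4;2;10m [38;2;4;2;10m[48;2;4;2;10m [38;2;4;2;10m[48;2;4;2;10m [38;2;4;2;10m[48;2;4;2;10m [0m
[38;2;4;2;10m[48;2;4;2;10m [38;2;6;2;14m[48;2;26;6;48m🬕[38;2;5;2;11m[48;2;12;3;24m🬨[38;2;4;2;10m[48;2;5;2;11m🬎[38;2;4;2;10m[48;2;5;2;11m🬎[38;2;4;2;10m[48;2;5;2;11m🬎[38;2;4;2;10m[48;2;5;2;11m🬎[38;2;4;2;10m[48;2;5;2;11m🬎[38;2;4;2;10m[48;2;5;2;11m🬎[38;2;4;2;10m[48;2;5;2;11m🬎[0m
[38;2;53;13;49m[48;2;254;249;49m🬎[38;2;66;16;62m[48;2;253;220;37m🬆[38;2;25;6;45m[48;2;253;224;39m🬂[38;2;16;4;30m[48;2;253;224;39m🬂[38;2;16;4;30m[48;2;253;224;39m🬂[38;2;16;4;30m[48;2;253;224;39m🬂[38;2;16;4;30m[48;2;253;224;39m🬂[38;2;16;4;30m[48;2;253;224;39m🬂[38;2;16;4;30m[48;2;253;224;39m🬂[38;2;16;4;30m[48;2;253;224;39m🬂[0m
</frame>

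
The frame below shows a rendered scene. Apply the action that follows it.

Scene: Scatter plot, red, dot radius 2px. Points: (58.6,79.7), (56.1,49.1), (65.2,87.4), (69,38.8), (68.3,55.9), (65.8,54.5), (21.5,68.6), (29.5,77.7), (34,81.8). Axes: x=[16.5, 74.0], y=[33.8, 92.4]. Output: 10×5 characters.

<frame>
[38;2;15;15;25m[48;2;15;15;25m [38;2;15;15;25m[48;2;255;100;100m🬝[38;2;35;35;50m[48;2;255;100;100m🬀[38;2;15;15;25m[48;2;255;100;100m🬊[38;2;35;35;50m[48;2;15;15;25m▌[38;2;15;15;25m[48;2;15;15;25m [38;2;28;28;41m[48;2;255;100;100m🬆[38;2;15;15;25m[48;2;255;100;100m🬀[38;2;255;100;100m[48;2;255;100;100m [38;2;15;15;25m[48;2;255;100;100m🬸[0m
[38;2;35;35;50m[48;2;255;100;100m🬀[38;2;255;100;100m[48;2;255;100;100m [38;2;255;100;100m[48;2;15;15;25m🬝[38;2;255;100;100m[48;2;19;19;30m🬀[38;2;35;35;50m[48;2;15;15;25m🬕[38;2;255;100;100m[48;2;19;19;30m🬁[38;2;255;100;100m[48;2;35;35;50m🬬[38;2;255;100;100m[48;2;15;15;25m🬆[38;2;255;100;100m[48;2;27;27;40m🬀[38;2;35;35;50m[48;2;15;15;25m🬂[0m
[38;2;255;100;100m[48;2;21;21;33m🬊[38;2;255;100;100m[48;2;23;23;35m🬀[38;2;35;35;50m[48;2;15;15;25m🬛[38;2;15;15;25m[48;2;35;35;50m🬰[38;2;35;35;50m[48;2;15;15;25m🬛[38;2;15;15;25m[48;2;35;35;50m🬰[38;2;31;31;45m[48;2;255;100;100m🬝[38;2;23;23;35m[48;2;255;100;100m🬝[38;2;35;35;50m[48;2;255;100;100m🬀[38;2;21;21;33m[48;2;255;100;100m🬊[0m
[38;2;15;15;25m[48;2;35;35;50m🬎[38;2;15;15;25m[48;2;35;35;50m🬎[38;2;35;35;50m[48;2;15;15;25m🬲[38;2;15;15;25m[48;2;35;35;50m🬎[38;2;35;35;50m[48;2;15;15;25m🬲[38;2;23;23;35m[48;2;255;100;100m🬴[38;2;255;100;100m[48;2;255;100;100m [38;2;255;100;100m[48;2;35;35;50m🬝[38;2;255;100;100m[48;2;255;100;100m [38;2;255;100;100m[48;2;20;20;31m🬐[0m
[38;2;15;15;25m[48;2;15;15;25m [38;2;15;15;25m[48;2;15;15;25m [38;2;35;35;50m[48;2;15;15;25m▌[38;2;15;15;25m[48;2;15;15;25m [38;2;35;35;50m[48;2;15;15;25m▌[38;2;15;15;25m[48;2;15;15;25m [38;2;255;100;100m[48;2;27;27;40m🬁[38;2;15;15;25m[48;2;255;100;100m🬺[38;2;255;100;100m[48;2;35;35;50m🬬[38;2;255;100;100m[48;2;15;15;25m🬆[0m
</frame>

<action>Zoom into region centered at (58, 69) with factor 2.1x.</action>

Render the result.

<frame>
[38;2;15;15;25m[48;2;15;15;25m [38;2;15;15;25m[48;2;15;15;25m [38;2;35;35;50m[48;2;15;15;25m▌[38;2;15;15;25m[48;2;255;100;100m🬴[38;2;255;100;100m[48;2;255;100;100m [38;2;255;100;100m[48;2;15;15;25m🬛[38;2;35;35;50m[48;2;15;15;25m▌[38;2;15;15;25m[48;2;15;15;25m [38;2;35;35;50m[48;2;15;15;25m▌[38;2;15;15;25m[48;2;15;15;25m [0m
[38;2;35;35;50m[48;2;15;15;25m🬂[38;2;35;35;50m[48;2;15;15;25m🬂[38;2;35;35;50m[48;2;15;15;25m🬕[38;2;35;35;50m[48;2;15;15;25m🬂[38;2;255;100;100m[48;2;27;27;40m🬁[38;2;35;35;50m[48;2;15;15;25m🬂[38;2;35;35;50m[48;2;15;15;25m🬕[38;2;35;35;50m[48;2;15;15;25m🬂[38;2;35;35;50m[48;2;15;15;25m🬕[38;2;35;35;50m[48;2;15;15;25m🬂[0m
[38;2;15;15;25m[48;2;35;35;50m🬰[38;2;15;15;25m[48;2;35;35;50m🬰[38;2;35;35;50m[48;2;15;15;25m🬛[38;2;15;15;25m[48;2;35;35;50m🬰[38;2;35;35;50m[48;2;15;15;25m🬛[38;2;15;15;25m[48;2;35;35;50m🬰[38;2;35;35;50m[48;2;15;15;25m🬛[38;2;15;15;25m[48;2;35;35;50m🬰[38;2;35;35;50m[48;2;15;15;25m🬛[38;2;15;15;25m[48;2;35;35;50m🬰[0m
[38;2;15;15;25m[48;2;35;35;50m🬎[38;2;15;15;25m[48;2;35;35;50m🬎[38;2;35;35;50m[48;2;15;15;25m🬲[38;2;15;15;25m[48;2;35;35;50m🬎[38;2;35;35;50m[48;2;15;15;25m🬲[38;2;15;15;25m[48;2;35;35;50m🬎[38;2;35;35;50m[48;2;15;15;25m🬲[38;2;15;15;25m[48;2;35;35;50m🬎[38;2;27;27;40m[48;2;255;100;100m🬬[38;2;15;15;25m[48;2;35;35;50m🬎[0m
[38;2;15;15;25m[48;2;15;15;25m [38;2;15;15;25m[48;2;15;15;25m [38;2;35;35;50m[48;2;15;15;25m▌[38;2;15;15;25m[48;2;15;15;25m [38;2;35;35;50m[48;2;15;15;25m▌[38;2;15;15;25m[48;2;15;15;25m [38;2;28;28;41m[48;2;255;100;100m🬆[38;2;255;100;100m[48;2;255;100;100m [38;2;255;100;100m[48;2;255;100;100m [38;2;15;15;25m[48;2;255;100;100m🬸[0m
</frame>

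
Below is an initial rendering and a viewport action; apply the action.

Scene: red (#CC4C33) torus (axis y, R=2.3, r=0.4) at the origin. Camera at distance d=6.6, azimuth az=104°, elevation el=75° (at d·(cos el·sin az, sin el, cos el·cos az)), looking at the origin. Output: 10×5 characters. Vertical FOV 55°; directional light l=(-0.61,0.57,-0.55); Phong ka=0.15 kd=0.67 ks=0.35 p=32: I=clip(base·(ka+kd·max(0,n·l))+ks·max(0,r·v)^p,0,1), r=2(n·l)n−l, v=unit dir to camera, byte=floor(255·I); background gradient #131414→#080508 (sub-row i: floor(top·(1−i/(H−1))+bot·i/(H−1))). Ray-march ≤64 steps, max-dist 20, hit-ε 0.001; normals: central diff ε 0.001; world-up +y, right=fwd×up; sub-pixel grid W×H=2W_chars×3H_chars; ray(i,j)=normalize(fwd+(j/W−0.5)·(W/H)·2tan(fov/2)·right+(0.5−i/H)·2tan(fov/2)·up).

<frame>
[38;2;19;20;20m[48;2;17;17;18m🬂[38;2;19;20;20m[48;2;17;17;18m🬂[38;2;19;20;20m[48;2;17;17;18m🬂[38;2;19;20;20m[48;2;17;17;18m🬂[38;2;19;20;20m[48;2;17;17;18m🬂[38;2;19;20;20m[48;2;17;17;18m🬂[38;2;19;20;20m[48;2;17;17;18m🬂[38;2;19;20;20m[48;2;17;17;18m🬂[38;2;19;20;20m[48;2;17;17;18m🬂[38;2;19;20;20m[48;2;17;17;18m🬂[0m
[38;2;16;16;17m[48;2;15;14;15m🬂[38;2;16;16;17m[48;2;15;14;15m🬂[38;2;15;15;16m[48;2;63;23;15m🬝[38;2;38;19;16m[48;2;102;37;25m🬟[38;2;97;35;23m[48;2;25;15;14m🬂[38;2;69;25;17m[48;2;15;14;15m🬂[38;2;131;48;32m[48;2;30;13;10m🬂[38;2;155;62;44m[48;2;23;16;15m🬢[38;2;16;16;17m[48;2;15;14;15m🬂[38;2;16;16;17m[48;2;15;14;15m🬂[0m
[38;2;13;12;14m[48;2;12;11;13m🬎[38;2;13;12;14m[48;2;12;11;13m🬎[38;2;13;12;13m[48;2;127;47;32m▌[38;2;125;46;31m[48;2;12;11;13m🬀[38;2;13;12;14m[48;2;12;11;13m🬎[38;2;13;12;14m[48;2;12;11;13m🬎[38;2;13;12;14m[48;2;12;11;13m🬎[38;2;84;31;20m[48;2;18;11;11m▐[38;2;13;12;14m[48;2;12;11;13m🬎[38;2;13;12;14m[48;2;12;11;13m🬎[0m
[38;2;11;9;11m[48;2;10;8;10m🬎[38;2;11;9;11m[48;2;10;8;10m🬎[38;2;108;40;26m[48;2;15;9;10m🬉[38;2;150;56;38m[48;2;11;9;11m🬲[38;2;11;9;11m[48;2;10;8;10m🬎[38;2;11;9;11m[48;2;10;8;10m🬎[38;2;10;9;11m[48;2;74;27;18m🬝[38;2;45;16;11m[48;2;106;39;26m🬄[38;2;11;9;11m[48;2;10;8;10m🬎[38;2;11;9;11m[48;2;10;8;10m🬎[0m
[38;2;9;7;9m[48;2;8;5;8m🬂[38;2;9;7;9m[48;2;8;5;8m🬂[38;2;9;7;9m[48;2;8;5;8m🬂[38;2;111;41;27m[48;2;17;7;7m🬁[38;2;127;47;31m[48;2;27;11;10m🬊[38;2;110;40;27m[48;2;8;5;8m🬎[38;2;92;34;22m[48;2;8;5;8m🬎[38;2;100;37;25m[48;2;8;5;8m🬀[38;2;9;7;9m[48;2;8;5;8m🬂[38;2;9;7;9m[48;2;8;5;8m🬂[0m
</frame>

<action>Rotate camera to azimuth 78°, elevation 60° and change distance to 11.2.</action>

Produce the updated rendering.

<frame>
[38;2;19;20;20m[48;2;17;17;18m🬂[38;2;19;20;20m[48;2;17;17;18m🬂[38;2;19;20;20m[48;2;17;17;18m🬂[38;2;19;20;20m[48;2;17;17;18m🬂[38;2;19;20;20m[48;2;17;17;18m🬂[38;2;19;20;20m[48;2;17;17;18m🬂[38;2;19;20;20m[48;2;17;17;18m🬂[38;2;19;20;20m[48;2;17;17;18m🬂[38;2;19;20;20m[48;2;17;17;18m🬂[38;2;19;20;20m[48;2;17;17;18m🬂[0m
[38;2;16;16;17m[48;2;15;14;15m🬂[38;2;16;16;17m[48;2;15;14;15m🬂[38;2;16;16;17m[48;2;15;14;15m🬂[38;2;16;16;17m[48;2;15;14;15m🬂[38;2;15;15;16m[48;2;111;42;28m🬝[38;2;15;15;16m[48;2;98;39;28m🬎[38;2;16;16;17m[48;2;15;14;15m🬂[38;2;16;16;17m[48;2;15;14;15m🬂[38;2;16;16;17m[48;2;15;14;15m🬂[38;2;16;16;17m[48;2;15;14;15m🬂[0m
[38;2;13;12;14m[48;2;12;11;13m🬎[38;2;13;12;14m[48;2;12;11;13m🬎[38;2;13;12;14m[48;2;12;11;13m🬎[38;2;13;12;13m[48;2;110;40;27m🬕[38;2;76;28;19m[48;2;12;11;13m🬀[38;2;13;12;14m[48;2;12;11;13m🬎[38;2;111;43;30m[48;2;17;11;12m🬦[38;2;13;12;14m[48;2;12;11;13m🬎[38;2;13;12;14m[48;2;12;11;13m🬎[38;2;13;12;14m[48;2;12;11;13m🬎[0m
[38;2;11;9;11m[48;2;10;8;10m🬎[38;2;11;9;11m[48;2;10;8;10m🬎[38;2;11;9;11m[48;2;10;8;10m🬎[38;2;30;11;7m[48;2;10;8;10m🬁[38;2;137;50;33m[48;2;15;9;9m🬈[38;2;124;47;32m[48;2;10;9;11m🬋[38;2;81;30;20m[48;2;10;8;10m🬆[38;2;11;9;11m[48;2;10;8;10m🬎[38;2;11;9;11m[48;2;10;8;10m🬎[38;2;11;9;11m[48;2;10;8;10m🬎[0m
[38;2;9;7;9m[48;2;8;5;8m🬂[38;2;9;7;9m[48;2;8;5;8m🬂[38;2;9;7;9m[48;2;8;5;8m🬂[38;2;9;7;9m[48;2;8;5;8m🬂[38;2;9;7;9m[48;2;8;5;8m🬂[38;2;9;7;9m[48;2;8;5;8m🬂[38;2;9;7;9m[48;2;8;5;8m🬂[38;2;9;7;9m[48;2;8;5;8m🬂[38;2;9;7;9m[48;2;8;5;8m🬂[38;2;9;7;9m[48;2;8;5;8m🬂[0m
</frame>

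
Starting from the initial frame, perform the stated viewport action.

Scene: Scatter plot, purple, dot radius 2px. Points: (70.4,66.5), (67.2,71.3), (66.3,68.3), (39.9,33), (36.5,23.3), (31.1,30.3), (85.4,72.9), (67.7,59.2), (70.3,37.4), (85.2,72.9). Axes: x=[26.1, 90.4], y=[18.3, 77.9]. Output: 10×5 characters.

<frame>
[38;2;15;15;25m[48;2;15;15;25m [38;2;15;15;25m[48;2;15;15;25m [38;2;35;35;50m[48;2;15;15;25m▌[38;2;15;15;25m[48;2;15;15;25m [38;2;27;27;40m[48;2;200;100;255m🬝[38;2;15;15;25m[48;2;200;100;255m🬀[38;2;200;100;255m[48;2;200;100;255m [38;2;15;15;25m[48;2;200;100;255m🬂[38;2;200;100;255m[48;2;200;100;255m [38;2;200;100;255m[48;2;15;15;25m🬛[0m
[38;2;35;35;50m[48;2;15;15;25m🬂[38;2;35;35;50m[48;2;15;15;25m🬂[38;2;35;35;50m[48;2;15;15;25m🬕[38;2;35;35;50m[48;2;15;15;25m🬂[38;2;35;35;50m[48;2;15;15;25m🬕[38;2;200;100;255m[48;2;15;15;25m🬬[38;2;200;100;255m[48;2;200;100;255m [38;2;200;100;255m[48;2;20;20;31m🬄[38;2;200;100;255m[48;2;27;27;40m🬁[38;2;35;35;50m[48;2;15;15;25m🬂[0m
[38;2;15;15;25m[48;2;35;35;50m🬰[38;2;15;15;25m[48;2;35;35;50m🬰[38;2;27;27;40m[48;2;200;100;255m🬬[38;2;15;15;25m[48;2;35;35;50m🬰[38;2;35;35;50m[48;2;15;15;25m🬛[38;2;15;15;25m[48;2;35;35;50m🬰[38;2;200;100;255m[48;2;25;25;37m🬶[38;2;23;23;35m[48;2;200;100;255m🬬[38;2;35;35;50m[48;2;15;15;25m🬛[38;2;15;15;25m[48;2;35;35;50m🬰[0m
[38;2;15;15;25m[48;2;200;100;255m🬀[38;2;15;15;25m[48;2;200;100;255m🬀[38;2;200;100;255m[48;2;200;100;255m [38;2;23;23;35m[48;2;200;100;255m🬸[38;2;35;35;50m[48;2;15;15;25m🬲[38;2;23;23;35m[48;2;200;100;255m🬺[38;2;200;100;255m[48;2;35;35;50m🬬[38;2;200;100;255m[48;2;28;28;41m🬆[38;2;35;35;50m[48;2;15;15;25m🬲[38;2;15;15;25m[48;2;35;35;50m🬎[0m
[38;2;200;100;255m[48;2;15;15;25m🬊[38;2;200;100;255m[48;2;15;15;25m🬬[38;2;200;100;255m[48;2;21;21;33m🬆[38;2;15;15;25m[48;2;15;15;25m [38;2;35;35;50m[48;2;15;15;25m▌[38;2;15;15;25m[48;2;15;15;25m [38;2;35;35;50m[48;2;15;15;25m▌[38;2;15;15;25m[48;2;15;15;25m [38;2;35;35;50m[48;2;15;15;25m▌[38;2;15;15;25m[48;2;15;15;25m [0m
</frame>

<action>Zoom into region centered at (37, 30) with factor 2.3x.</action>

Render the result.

<frame>
[38;2;15;15;25m[48;2;15;15;25m [38;2;15;15;25m[48;2;15;15;25m [38;2;35;35;50m[48;2;15;15;25m▌[38;2;15;15;25m[48;2;15;15;25m [38;2;35;35;50m[48;2;15;15;25m▌[38;2;15;15;25m[48;2;15;15;25m [38;2;35;35;50m[48;2;15;15;25m▌[38;2;15;15;25m[48;2;15;15;25m [38;2;35;35;50m[48;2;15;15;25m▌[38;2;15;15;25m[48;2;15;15;25m [0m
[38;2;35;35;50m[48;2;15;15;25m🬂[38;2;35;35;50m[48;2;15;15;25m🬂[38;2;35;35;50m[48;2;200;100;255m🬆[38;2;23;23;35m[48;2;200;100;255m🬬[38;2;31;31;45m[48;2;200;100;255m🬝[38;2;35;35;50m[48;2;200;100;255m🬀[38;2;200;100;255m[48;2;28;28;41m🬱[38;2;35;35;50m[48;2;15;15;25m🬂[38;2;35;35;50m[48;2;15;15;25m🬕[38;2;35;35;50m[48;2;15;15;25m🬂[0m
[38;2;15;15;25m[48;2;35;35;50m🬰[38;2;23;23;35m[48;2;200;100;255m🬺[38;2;200;100;255m[48;2;35;35;50m🬬[38;2;200;100;255m[48;2;21;21;33m🬆[38;2;31;31;45m[48;2;200;100;255m🬝[38;2;200;100;255m[48;2;21;21;33m🬊[38;2;200;100;255m[48;2;27;27;40m🬀[38;2;15;15;25m[48;2;35;35;50m🬰[38;2;35;35;50m[48;2;15;15;25m🬛[38;2;15;15;25m[48;2;35;35;50m🬰[0m
[38;2;15;15;25m[48;2;35;35;50m🬎[38;2;15;15;25m[48;2;35;35;50m🬎[38;2;35;35;50m[48;2;15;15;25m🬲[38;2;23;23;35m[48;2;200;100;255m🬴[38;2;200;100;255m[48;2;200;100;255m [38;2;200;100;255m[48;2;25;25;37m🬛[38;2;35;35;50m[48;2;15;15;25m🬲[38;2;15;15;25m[48;2;35;35;50m🬎[38;2;35;35;50m[48;2;15;15;25m🬲[38;2;15;15;25m[48;2;35;35;50m🬎[0m
[38;2;15;15;25m[48;2;15;15;25m [38;2;15;15;25m[48;2;15;15;25m [38;2;35;35;50m[48;2;15;15;25m▌[38;2;15;15;25m[48;2;15;15;25m [38;2;200;100;255m[48;2;27;27;40m🬁[38;2;15;15;25m[48;2;15;15;25m [38;2;35;35;50m[48;2;15;15;25m▌[38;2;15;15;25m[48;2;15;15;25m [38;2;35;35;50m[48;2;15;15;25m▌[38;2;15;15;25m[48;2;15;15;25m [0m
</frame>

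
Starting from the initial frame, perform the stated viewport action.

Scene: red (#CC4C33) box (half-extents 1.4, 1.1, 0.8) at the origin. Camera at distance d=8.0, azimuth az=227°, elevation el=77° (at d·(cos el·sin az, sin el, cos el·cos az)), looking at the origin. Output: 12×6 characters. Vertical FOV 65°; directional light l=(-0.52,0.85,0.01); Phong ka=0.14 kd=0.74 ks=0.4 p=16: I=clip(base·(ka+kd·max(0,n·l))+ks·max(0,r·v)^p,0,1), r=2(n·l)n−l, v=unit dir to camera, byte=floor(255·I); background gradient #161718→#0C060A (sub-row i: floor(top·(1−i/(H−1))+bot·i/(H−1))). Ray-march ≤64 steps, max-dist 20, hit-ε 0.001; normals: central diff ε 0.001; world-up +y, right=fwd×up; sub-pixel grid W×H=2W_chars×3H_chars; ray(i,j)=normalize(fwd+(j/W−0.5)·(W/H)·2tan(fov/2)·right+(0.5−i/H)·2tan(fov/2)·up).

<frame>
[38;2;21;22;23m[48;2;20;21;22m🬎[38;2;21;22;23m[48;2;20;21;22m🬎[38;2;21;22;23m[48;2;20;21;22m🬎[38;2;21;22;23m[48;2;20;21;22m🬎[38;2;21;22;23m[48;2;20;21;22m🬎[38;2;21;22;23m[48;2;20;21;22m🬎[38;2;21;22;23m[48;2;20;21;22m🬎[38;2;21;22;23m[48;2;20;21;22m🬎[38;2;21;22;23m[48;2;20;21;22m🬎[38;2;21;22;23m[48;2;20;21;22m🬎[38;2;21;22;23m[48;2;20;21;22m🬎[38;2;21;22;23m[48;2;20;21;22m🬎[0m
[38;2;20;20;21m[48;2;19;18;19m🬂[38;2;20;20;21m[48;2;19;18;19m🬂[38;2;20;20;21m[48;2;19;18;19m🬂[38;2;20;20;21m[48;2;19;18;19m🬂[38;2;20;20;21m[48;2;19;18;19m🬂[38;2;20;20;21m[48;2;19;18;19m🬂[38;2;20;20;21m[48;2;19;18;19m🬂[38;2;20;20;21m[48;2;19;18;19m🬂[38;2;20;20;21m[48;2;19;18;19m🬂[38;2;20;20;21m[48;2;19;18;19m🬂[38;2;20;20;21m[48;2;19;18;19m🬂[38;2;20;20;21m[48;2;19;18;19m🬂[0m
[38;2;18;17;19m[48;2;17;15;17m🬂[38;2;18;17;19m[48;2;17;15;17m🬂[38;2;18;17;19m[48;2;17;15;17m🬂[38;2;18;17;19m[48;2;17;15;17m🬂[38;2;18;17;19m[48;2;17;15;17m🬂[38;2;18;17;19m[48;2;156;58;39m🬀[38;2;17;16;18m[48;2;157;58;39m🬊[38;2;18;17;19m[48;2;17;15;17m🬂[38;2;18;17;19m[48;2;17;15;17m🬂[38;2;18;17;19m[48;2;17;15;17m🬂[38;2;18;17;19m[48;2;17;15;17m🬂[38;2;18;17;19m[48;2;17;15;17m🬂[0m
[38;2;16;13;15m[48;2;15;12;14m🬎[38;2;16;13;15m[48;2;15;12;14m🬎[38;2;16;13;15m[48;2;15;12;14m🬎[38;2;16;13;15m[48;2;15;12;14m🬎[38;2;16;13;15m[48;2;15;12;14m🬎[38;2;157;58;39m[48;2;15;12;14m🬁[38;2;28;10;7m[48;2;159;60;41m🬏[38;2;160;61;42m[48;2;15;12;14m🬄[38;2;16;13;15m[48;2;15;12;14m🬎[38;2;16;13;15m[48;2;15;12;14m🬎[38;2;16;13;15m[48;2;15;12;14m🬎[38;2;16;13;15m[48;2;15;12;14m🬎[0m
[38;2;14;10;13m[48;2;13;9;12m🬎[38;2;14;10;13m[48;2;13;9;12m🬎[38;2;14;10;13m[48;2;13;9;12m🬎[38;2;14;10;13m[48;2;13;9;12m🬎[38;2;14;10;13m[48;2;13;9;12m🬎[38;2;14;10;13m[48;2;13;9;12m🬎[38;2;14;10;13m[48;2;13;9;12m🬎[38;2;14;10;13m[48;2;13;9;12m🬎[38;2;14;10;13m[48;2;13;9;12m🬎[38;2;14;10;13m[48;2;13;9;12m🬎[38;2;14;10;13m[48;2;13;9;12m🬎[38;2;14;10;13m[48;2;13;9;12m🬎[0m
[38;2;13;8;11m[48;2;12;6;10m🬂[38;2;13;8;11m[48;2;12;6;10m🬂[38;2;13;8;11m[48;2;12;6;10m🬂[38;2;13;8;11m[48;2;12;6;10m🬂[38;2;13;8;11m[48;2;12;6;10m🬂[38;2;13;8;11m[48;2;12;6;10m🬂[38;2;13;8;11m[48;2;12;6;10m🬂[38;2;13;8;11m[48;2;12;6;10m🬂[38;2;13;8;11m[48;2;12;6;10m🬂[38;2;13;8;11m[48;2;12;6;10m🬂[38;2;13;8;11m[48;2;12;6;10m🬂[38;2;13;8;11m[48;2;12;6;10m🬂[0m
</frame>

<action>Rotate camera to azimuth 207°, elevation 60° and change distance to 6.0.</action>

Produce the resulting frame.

<frame>
[38;2;21;22;23m[48;2;20;21;22m🬎[38;2;21;22;23m[48;2;20;21;22m🬎[38;2;21;22;23m[48;2;20;21;22m🬎[38;2;21;22;23m[48;2;20;21;22m🬎[38;2;21;22;23m[48;2;20;21;22m🬎[38;2;21;22;23m[48;2;20;21;22m🬎[38;2;21;22;23m[48;2;20;21;22m🬎[38;2;21;22;23m[48;2;20;21;22m🬎[38;2;21;22;23m[48;2;20;21;22m🬎[38;2;21;22;23m[48;2;20;21;22m🬎[38;2;21;22;23m[48;2;20;21;22m🬎[38;2;21;22;23m[48;2;20;21;22m🬎[0m
[38;2;20;20;21m[48;2;19;18;19m🬂[38;2;20;20;21m[48;2;19;18;19m🬂[38;2;20;20;21m[48;2;19;18;19m🬂[38;2;20;20;21m[48;2;19;18;19m🬂[38;2;20;20;21m[48;2;19;18;19m🬂[38;2;156;58;39m[48;2;19;18;20m🬏[38;2;20;20;21m[48;2;19;18;19m🬂[38;2;20;20;21m[48;2;19;18;19m🬂[38;2;20;20;21m[48;2;19;18;19m🬂[38;2;20;20;21m[48;2;19;18;19m🬂[38;2;20;20;21m[48;2;19;18;19m🬂[38;2;20;20;21m[48;2;19;18;19m🬂[0m
[38;2;18;17;19m[48;2;17;15;17m🬂[38;2;18;17;19m[48;2;17;15;17m🬂[38;2;18;17;19m[48;2;17;15;17m🬂[38;2;18;17;19m[48;2;17;15;17m🬂[38;2;23;13;13m[48;2;156;58;39m🬐[38;2;156;58;39m[48;2;156;58;39m [38;2;156;58;39m[48;2;156;58;39m [38;2;18;17;19m[48;2;156;58;39m🬂[38;2;157;58;39m[48;2;17;16;18m🬏[38;2;18;17;19m[48;2;17;15;17m🬂[38;2;18;17;19m[48;2;17;15;17m🬂[38;2;18;17;19m[48;2;17;15;17m🬂[0m
[38;2;16;13;15m[48;2;15;12;14m🬎[38;2;16;13;15m[48;2;15;12;14m🬎[38;2;16;13;15m[48;2;15;12;14m🬎[38;2;16;13;15m[48;2;15;12;14m🬎[38;2;15;12;14m[48;2;28;10;7m🬲[38;2;156;58;39m[48;2;25;10;8m🬁[38;2;28;10;7m[48;2;156;58;39m🬱[38;2;157;58;39m[48;2;21;11;10m🬎[38;2;16;13;15m[48;2;15;12;14m🬎[38;2;16;13;15m[48;2;15;12;14m🬎[38;2;16;13;15m[48;2;15;12;14m🬎[38;2;16;13;15m[48;2;15;12;14m🬎[0m
[38;2;14;10;13m[48;2;13;9;12m🬎[38;2;14;10;13m[48;2;13;9;12m🬎[38;2;14;10;13m[48;2;13;9;12m🬎[38;2;14;10;13m[48;2;13;9;12m🬎[38;2;14;10;13m[48;2;13;9;12m🬎[38;2;14;10;13m[48;2;13;9;12m🬎[38;2;28;10;7m[48;2;13;9;12m🬁[38;2;28;10;7m[48;2;13;9;12m🬀[38;2;14;10;13m[48;2;13;9;12m🬎[38;2;14;10;13m[48;2;13;9;12m🬎[38;2;14;10;13m[48;2;13;9;12m🬎[38;2;14;10;13m[48;2;13;9;12m🬎[0m
[38;2;13;8;11m[48;2;12;6;10m🬂[38;2;13;8;11m[48;2;12;6;10m🬂[38;2;13;8;11m[48;2;12;6;10m🬂[38;2;13;8;11m[48;2;12;6;10m🬂[38;2;13;8;11m[48;2;12;6;10m🬂[38;2;13;8;11m[48;2;12;6;10m🬂[38;2;13;8;11m[48;2;12;6;10m🬂[38;2;13;8;11m[48;2;12;6;10m🬂[38;2;13;8;11m[48;2;12;6;10m🬂[38;2;13;8;11m[48;2;12;6;10m🬂[38;2;13;8;11m[48;2;12;6;10m🬂[38;2;13;8;11m[48;2;12;6;10m🬂[0m
</frame>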